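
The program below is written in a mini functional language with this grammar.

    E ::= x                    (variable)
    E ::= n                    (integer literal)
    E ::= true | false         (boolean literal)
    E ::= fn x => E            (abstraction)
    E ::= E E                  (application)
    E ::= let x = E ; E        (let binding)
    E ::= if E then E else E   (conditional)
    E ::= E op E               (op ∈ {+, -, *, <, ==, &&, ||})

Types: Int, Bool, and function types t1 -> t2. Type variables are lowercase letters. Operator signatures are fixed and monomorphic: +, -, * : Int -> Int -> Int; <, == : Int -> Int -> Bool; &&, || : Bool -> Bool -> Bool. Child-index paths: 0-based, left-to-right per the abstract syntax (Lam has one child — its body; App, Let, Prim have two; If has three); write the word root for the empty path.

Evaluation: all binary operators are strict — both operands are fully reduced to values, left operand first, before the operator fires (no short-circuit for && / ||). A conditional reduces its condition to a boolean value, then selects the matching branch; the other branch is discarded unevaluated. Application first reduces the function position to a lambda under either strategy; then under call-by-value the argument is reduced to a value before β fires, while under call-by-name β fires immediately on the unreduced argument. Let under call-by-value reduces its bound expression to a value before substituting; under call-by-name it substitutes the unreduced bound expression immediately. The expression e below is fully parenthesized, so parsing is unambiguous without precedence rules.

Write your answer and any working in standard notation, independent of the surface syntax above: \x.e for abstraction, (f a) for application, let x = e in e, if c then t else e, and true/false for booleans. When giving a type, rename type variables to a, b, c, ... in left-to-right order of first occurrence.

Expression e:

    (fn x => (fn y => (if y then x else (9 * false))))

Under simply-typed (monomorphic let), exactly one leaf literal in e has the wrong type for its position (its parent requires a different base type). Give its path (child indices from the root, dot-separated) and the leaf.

Answer: 0.0.2.1 : false

Working:
y : b
  unify b ~ Bool
x : a
  unify Int ~ Int
  unify Bool ~ Int
  FAIL: mismatch Bool ~ Int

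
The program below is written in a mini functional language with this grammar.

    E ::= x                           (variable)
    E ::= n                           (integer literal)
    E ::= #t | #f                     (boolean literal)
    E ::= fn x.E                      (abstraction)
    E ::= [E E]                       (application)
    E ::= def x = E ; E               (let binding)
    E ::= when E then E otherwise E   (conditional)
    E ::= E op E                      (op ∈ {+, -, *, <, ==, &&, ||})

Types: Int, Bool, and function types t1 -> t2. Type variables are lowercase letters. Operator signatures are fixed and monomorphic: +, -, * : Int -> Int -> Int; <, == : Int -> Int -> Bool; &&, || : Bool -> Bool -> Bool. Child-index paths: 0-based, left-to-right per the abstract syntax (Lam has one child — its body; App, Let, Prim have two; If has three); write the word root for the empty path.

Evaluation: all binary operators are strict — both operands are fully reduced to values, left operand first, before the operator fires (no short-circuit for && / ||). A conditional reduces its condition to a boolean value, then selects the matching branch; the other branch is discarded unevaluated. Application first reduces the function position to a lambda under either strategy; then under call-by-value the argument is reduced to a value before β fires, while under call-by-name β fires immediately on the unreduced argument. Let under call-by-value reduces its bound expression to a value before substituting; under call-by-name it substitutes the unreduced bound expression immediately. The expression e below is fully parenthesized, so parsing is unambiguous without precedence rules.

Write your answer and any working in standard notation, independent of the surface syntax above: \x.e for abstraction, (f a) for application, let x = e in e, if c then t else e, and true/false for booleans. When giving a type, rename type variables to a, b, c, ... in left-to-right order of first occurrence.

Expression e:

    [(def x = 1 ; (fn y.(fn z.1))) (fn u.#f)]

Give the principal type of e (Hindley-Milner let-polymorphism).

Answer: a -> Int

Trace:
let x : Int
\z._ : b -> Int
\y._ : a -> b -> Int
\u._ : c -> Bool
  unify a -> b -> Int ~ (c -> Bool) -> d
  unify a ~ c -> Bool
  unify b -> Int ~ d
_ _ : b -> Int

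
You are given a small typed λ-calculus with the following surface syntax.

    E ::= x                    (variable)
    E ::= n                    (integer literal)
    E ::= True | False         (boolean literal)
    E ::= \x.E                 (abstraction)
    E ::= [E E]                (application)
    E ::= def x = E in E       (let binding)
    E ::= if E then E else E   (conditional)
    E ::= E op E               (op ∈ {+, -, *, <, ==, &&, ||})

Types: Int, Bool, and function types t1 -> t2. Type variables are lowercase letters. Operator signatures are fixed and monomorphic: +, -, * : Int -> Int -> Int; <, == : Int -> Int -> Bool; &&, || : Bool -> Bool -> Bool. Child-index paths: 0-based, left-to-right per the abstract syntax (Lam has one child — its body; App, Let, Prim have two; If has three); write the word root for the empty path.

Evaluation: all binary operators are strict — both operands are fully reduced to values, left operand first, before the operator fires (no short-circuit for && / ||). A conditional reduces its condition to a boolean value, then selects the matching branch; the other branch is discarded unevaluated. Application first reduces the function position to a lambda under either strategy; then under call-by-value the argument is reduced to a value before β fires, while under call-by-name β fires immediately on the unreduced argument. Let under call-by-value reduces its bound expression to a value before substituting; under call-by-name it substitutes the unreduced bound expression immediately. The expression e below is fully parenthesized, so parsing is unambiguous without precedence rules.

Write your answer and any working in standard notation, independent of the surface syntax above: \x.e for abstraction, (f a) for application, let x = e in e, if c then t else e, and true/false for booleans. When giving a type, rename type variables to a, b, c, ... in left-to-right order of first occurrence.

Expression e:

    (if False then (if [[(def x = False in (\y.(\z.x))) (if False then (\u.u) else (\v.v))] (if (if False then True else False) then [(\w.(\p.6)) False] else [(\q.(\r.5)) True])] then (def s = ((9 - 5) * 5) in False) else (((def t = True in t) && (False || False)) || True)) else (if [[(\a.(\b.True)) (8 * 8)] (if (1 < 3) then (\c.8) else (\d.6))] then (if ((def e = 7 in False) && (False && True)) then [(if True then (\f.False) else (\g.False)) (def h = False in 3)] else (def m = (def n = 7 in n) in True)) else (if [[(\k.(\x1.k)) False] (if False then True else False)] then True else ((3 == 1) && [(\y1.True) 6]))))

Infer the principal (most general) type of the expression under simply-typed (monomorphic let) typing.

Answer: Bool

Trace:
  unify Bool ~ Bool
let x : Bool
x : Bool
\z._ : b -> Bool
\y._ : a -> b -> Bool
  unify Bool ~ Bool
u : c
\u._ : c -> c
v : d
\v._ : d -> d
  unify c -> c ~ d -> d
  unify c ~ d
  unify d ~ d
  unify a -> b -> Bool ~ (d -> d) -> e
  unify a ~ d -> d
  unify b -> Bool ~ e
_ _ : b -> Bool
  unify Bool ~ Bool
  unify Bool ~ Bool
  unify Bool ~ Bool
\p._ : g -> Int
\w._ : f -> g -> Int
  unify f -> g -> Int ~ Bool -> h
  unify f ~ Bool
  unify g -> Int ~ h
_ _ : g -> Int
\r._ : j -> Int
\q._ : i -> j -> Int
  unify i -> j -> Int ~ Bool -> k
  unify i ~ Bool
  unify j -> Int ~ k
_ _ : j -> Int
  unify g -> Int ~ j -> Int
  unify g ~ j
  unify Int ~ Int
  unify b -> Bool ~ (j -> Int) -> l
  unify b ~ j -> Int
  unify Bool ~ l
_ _ : Bool
  unify Bool ~ Bool
  unify Int ~ Int
  unify Int ~ Int
  unify Int ~ Int
  unify Int ~ Int
let s : Int
let t : Bool
t : Bool
  unify Bool ~ Bool
  unify Bool ~ Bool
  unify Bool ~ Bool
  unify Bool ~ Bool
  unify Bool ~ Bool
  unify Bool ~ Bool
  unify Bool ~ Bool
\b._ : n -> Bool
\a._ : m -> n -> Bool
  unify Int ~ Int
  unify Int ~ Int
  unify m -> n -> Bool ~ Int -> o
  unify m ~ Int
  unify n -> Bool ~ o
_ _ : n -> Bool
  unify Int ~ Int
  unify Int ~ Int
  unify Bool ~ Bool
\c._ : p -> Int
\d._ : q -> Int
  unify p -> Int ~ q -> Int
  unify p ~ q
  unify Int ~ Int
  unify n -> Bool ~ (q -> Int) -> r
  unify n ~ q -> Int
  unify Bool ~ r
_ _ : Bool
  unify Bool ~ Bool
let e : Int
  unify Bool ~ Bool
  unify Bool ~ Bool
  unify Bool ~ Bool
  unify Bool ~ Bool
  unify Bool ~ Bool
  unify Bool ~ Bool
\f._ : s -> Bool
\g._ : t -> Bool
  unify s -> Bool ~ t -> Bool
  unify s ~ t
  unify Bool ~ Bool
let h : Bool
  unify t -> Bool ~ Int -> u
  unify t ~ Int
  unify Bool ~ u
_ _ : Bool
let n : Int
n : Int
let m : Int
  unify Bool ~ Bool
k : v
\x1._ : w -> v
\k._ : v -> w -> v
  unify v -> w -> v ~ Bool -> x
  unify v ~ Bool
  unify w -> Bool ~ x
_ _ : w -> Bool
  unify Bool ~ Bool
  unify Bool ~ Bool
  unify w -> Bool ~ Bool -> y
  unify w ~ Bool
  unify Bool ~ y
_ _ : Bool
  unify Bool ~ Bool
  unify Int ~ Int
  unify Int ~ Int
  unify Bool ~ Bool
\y1._ : z -> Bool
  unify z -> Bool ~ Int -> t26
  unify z ~ Int
  unify Bool ~ t26
_ _ : Bool
  unify Bool ~ Bool
  unify Bool ~ Bool
  unify Bool ~ Bool
  unify Bool ~ Bool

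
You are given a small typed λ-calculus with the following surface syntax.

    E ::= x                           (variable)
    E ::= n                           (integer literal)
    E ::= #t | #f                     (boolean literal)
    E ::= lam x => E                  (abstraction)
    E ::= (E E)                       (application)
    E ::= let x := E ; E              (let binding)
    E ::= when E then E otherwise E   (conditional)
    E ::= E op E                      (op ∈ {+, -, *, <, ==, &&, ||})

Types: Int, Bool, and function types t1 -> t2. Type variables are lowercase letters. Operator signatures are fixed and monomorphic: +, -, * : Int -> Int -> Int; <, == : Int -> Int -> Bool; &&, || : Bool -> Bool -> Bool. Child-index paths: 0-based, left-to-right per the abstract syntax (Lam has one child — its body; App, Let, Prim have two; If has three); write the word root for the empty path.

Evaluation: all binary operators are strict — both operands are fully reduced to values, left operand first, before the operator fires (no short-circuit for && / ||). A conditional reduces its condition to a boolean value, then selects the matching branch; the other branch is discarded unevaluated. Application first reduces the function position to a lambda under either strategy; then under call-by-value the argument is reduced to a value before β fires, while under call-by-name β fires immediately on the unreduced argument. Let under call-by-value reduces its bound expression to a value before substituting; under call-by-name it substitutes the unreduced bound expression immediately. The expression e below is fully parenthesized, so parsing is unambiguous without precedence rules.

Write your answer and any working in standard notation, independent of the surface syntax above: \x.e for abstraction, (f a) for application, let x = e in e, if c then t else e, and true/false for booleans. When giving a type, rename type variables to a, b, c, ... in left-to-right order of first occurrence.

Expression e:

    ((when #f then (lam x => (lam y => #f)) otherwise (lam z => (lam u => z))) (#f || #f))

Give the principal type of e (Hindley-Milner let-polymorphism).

Derivation:
  unify Bool ~ Bool
\y._ : b -> Bool
\x._ : a -> b -> Bool
z : c
\u._ : d -> c
\z._ : c -> d -> c
  unify a -> b -> Bool ~ c -> d -> c
  unify a ~ c
  unify b -> Bool ~ d -> c
  unify b ~ d
  unify Bool ~ c
  unify Bool ~ Bool
  unify Bool ~ Bool
  unify Bool -> d -> Bool ~ Bool -> e
  unify Bool ~ Bool
  unify d -> Bool ~ e
_ _ : d -> Bool

Answer: a -> Bool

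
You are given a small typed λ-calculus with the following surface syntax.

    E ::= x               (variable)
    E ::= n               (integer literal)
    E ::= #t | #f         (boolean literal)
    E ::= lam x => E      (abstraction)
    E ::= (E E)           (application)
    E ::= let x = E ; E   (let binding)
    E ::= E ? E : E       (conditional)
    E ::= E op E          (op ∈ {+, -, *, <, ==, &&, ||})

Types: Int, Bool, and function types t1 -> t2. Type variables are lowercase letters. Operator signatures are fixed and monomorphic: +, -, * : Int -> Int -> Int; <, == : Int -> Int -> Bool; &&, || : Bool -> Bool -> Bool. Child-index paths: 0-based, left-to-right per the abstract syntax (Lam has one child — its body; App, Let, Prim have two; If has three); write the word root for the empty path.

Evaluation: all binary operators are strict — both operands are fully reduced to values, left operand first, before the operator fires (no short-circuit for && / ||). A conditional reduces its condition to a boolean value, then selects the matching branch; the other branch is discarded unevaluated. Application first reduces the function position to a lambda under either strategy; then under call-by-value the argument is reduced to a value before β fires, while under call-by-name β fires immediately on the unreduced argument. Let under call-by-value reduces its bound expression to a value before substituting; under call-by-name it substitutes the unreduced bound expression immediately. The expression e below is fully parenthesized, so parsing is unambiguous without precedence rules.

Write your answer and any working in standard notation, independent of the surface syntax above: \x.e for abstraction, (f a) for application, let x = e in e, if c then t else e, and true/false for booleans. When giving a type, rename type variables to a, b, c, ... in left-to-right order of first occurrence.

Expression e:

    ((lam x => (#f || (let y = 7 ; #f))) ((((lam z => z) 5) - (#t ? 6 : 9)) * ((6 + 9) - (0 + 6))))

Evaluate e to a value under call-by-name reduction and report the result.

Trace:
step 0: ((\x.(false || (let y = 7 in false))) ((((\z.z) 5) - (if true then 6 else 9)) * ((6 + 9) - (0 + 6))))
step 1: [beta@root] (false || (let y = 7 in false))
step 2: [let@1] (false || false)
step 3: [delta@root] false

Answer: false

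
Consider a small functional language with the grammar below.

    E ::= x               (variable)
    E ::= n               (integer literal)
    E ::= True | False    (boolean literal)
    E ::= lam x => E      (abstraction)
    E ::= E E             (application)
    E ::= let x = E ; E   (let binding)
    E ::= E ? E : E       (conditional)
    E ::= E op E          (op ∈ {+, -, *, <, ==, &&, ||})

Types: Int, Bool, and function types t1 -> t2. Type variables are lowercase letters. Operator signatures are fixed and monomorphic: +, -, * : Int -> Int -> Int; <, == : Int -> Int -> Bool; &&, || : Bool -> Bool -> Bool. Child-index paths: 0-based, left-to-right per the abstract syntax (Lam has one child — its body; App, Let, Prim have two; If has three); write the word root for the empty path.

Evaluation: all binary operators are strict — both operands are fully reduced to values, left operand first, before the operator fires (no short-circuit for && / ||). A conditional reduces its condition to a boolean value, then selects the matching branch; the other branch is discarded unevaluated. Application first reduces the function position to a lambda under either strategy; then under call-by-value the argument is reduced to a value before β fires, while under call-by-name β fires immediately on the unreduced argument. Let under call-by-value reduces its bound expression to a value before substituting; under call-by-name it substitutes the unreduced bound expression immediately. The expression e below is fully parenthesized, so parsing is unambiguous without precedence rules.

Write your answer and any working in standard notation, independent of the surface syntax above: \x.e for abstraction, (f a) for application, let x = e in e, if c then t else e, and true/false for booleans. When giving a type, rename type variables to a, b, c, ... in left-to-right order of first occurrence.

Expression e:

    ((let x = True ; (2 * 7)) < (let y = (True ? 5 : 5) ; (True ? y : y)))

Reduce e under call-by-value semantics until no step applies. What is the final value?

Derivation:
step 0: ((let x = true in (2 * 7)) < (let y = (if true then 5 else 5) in (if true then y else y)))
step 1: [let@0] ((2 * 7) < (let y = (if true then 5 else 5) in (if true then y else y)))
step 2: [delta@0] (14 < (let y = (if true then 5 else 5) in (if true then y else y)))
step 3: [if@1.0] (14 < (let y = 5 in (if true then y else y)))
step 4: [let@1] (14 < (if true then 5 else 5))
step 5: [if@1] (14 < 5)
step 6: [delta@root] false

Answer: false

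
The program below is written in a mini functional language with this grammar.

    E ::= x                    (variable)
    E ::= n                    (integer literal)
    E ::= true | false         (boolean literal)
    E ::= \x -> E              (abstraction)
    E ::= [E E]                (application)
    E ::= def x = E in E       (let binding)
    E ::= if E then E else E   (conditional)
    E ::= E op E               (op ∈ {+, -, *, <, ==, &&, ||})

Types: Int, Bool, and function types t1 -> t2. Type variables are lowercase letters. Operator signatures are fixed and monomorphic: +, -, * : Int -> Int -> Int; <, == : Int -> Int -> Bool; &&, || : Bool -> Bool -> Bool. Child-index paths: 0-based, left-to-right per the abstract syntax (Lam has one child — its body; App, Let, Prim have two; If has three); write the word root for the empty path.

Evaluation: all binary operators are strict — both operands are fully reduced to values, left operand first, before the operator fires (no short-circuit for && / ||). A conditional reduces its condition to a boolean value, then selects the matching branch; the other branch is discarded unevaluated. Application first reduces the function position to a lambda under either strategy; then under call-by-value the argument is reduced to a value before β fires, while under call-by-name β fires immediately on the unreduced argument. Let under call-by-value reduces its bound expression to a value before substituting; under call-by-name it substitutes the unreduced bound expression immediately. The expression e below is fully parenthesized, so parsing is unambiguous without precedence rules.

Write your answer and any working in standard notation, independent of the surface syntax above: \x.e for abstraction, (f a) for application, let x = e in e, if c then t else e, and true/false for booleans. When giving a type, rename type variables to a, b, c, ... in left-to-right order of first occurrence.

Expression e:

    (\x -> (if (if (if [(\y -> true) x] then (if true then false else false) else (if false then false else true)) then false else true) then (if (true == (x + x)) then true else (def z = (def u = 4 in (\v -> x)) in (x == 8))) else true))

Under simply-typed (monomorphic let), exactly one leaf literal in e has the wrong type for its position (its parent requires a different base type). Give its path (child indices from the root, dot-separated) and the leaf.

Working:
\y._ : b -> Bool
x : a
  unify b -> Bool ~ a -> c
  unify b ~ a
  unify Bool ~ c
_ _ : Bool
  unify Bool ~ Bool
  unify Bool ~ Bool
  unify Bool ~ Bool
  unify Bool ~ Bool
  unify Bool ~ Bool
  unify Bool ~ Bool
  unify Bool ~ Bool
  unify Bool ~ Bool
  unify Bool ~ Bool
  unify Bool ~ Int
  FAIL: mismatch Bool ~ Int

Answer: 0.1.0.0 : true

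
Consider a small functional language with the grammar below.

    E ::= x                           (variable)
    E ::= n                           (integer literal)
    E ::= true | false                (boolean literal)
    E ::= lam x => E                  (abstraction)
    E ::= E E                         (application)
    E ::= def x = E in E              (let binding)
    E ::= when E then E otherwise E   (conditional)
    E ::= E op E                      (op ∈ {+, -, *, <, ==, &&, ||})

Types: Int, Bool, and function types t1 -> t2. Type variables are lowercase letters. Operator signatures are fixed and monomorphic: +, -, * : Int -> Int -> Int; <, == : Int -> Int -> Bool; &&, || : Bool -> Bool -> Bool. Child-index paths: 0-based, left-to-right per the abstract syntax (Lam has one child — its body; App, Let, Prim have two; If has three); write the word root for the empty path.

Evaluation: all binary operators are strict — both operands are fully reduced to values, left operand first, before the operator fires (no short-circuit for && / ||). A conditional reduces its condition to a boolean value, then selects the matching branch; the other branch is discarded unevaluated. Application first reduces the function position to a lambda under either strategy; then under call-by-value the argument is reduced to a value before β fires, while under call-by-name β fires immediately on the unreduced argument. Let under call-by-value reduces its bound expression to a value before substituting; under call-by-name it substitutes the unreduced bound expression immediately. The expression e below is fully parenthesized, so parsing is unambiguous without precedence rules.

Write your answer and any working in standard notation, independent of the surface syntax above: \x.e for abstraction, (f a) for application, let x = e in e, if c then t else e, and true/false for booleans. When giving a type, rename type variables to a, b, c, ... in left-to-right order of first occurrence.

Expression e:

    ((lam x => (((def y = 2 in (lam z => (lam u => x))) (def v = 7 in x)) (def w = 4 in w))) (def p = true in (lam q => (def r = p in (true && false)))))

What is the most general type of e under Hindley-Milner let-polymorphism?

Derivation:
let y : Int
x : a
\u._ : c -> a
\z._ : b -> c -> a
let v : Int
x : a
  unify b -> c -> a ~ a -> d
  unify b ~ a
  unify c -> a ~ d
_ _ : c -> a
let w : Int
w : Int
  unify c -> a ~ Int -> e
  unify c ~ Int
  unify a ~ e
_ _ : e
\x._ : e -> e
let p : Bool
p : Bool
let r : Bool
  unify Bool ~ Bool
  unify Bool ~ Bool
\q._ : f -> Bool
  unify e -> e ~ (f -> Bool) -> g
  unify e ~ f -> Bool
  unify f -> Bool ~ g
_ _ : f -> Bool

Answer: a -> Bool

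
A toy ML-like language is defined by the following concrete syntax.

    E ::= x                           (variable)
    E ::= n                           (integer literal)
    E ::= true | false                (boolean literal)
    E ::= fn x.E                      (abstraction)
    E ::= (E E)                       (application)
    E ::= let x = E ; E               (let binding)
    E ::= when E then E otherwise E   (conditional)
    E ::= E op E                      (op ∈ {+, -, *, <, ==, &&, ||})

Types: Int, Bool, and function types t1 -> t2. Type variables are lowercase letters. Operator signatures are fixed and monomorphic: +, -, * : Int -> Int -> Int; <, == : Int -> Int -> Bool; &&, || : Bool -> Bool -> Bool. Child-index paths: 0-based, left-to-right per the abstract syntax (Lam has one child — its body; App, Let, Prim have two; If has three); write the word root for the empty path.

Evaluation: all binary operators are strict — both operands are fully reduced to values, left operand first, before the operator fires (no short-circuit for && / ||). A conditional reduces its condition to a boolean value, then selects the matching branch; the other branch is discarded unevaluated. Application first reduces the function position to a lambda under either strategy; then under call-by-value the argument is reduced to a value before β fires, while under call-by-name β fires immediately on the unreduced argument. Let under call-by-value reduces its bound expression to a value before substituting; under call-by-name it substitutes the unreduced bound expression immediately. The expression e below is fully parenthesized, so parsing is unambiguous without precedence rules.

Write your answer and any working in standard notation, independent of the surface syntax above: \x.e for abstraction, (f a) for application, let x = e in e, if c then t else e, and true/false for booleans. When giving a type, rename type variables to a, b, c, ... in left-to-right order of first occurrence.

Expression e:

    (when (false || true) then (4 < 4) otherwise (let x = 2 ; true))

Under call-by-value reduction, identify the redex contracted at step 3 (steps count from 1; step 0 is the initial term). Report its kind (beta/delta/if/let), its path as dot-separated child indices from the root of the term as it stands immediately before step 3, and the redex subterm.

Answer: delta at root : (4 < 4)

Trace:
step 0: (if (false || true) then (4 < 4) else (let x = 2 in true))
step 1: [delta@0] (if true then (4 < 4) else (let x = 2 in true))
step 2: [if@root] (4 < 4)
step 3: [delta@root] false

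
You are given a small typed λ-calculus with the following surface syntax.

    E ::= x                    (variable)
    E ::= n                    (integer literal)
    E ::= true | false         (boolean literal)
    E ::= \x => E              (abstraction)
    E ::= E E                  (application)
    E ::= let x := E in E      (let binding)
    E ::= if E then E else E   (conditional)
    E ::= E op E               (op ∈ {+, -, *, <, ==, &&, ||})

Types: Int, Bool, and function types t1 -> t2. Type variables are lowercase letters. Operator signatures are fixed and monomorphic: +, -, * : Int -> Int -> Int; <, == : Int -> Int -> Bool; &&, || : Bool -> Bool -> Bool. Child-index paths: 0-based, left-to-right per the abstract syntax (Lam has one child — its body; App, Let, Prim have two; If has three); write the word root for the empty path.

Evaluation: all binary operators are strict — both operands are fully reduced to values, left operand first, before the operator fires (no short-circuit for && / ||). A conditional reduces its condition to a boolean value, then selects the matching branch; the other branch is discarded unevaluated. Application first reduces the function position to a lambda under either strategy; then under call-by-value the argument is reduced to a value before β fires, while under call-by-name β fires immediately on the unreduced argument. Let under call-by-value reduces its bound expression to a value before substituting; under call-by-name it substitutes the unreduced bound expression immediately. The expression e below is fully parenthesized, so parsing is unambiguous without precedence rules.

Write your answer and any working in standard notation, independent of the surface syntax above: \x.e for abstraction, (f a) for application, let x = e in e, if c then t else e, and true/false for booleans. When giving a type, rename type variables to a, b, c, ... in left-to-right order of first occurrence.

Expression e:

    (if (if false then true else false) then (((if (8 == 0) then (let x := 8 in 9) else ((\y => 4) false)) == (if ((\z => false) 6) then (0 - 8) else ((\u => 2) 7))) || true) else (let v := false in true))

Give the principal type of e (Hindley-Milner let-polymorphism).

Working:
  unify Bool ~ Bool
  unify Bool ~ Bool
  unify Bool ~ Bool
  unify Int ~ Int
  unify Int ~ Int
  unify Bool ~ Bool
let x : Int
\y._ : a -> Int
  unify a -> Int ~ Bool -> b
  unify a ~ Bool
  unify Int ~ b
_ _ : Int
  unify Int ~ Int
  unify Int ~ Int
\z._ : c -> Bool
  unify c -> Bool ~ Int -> d
  unify c ~ Int
  unify Bool ~ d
_ _ : Bool
  unify Bool ~ Bool
  unify Int ~ Int
  unify Int ~ Int
\u._ : e -> Int
  unify e -> Int ~ Int -> f
  unify e ~ Int
  unify Int ~ f
_ _ : Int
  unify Int ~ Int
  unify Int ~ Int
  unify Bool ~ Bool
  unify Bool ~ Bool
let v : Bool
  unify Bool ~ Bool

Answer: Bool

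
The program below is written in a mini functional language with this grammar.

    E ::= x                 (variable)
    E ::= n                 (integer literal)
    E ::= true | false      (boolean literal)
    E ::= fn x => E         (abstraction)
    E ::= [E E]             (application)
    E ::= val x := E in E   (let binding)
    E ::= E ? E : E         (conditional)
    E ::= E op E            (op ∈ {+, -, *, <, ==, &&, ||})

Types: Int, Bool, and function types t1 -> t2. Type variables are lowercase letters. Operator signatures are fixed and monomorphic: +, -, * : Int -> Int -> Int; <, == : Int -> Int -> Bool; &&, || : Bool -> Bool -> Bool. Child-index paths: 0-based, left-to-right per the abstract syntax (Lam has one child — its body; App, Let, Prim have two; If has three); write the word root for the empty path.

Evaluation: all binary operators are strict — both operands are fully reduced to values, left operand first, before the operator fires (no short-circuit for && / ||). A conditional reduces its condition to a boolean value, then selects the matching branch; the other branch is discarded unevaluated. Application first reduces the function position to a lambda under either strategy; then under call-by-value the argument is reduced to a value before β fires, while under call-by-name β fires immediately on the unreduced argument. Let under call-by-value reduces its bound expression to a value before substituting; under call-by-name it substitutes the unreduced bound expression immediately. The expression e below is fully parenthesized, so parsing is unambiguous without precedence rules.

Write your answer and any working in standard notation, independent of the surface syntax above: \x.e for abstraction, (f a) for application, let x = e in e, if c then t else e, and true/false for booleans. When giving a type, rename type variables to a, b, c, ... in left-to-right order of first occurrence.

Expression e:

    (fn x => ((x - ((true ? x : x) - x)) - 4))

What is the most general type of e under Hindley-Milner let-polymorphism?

Derivation:
x : a
  unify a ~ Int
  unify Bool ~ Bool
x : Int
x : Int
  unify Int ~ Int
  unify Int ~ Int
x : Int
  unify Int ~ Int
  unify Int ~ Int
  unify Int ~ Int
  unify Int ~ Int
\x._ : Int -> Int

Answer: Int -> Int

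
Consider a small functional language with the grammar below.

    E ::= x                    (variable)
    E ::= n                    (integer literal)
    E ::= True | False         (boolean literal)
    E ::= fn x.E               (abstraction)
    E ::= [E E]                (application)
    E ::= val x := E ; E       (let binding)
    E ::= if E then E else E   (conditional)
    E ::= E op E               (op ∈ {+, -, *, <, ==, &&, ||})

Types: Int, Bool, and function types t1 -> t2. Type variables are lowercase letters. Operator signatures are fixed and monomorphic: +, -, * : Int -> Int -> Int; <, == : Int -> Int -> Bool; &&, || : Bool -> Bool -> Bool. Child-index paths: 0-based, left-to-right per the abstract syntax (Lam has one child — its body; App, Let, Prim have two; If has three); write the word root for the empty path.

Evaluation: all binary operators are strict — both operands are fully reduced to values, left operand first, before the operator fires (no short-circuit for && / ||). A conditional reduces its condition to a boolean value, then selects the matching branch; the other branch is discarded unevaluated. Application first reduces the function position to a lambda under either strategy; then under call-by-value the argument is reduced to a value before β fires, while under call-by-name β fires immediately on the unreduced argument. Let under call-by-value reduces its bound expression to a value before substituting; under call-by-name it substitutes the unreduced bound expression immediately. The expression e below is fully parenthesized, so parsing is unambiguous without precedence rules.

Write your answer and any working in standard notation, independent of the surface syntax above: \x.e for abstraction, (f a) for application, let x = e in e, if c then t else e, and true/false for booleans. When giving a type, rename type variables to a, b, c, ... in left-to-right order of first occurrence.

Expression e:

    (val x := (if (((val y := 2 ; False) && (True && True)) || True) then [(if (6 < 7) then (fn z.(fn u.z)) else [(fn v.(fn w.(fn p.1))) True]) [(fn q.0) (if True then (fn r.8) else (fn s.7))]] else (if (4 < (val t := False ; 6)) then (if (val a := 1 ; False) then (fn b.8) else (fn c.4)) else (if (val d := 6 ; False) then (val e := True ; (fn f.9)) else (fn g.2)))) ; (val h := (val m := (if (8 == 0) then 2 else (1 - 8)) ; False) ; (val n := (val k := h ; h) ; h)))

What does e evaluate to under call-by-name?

Answer: false

Derivation:
step 0: (let x = (if (((let y = 2 in false) && (true && true)) || true) then ((if (6 < 7) then (\z.(\u.z)) else ((\v.(\w.(\p.1))) true)) ((\q.0) (if true then (\r.8) else (\s.7)))) else (if (4 < (let t = false in 6)) then (if (let a = 1 in false) then (\b.8) else (\c.4)) else (if (let d = 6 in false) then (let e = true in (\f.9)) else (\g.2)))) in (let h = (let m = (if (8 == 0) then 2 else (1 - 8)) in false) in (let n = (let k = h in h) in h)))
step 1: [let@root] (let h = (let m = (if (8 == 0) then 2 else (1 - 8)) in false) in (let n = (let k = h in h) in h))
step 2: [let@root] (let n = (let k = (let m = (if (8 == 0) then 2 else (1 - 8)) in false) in (let m = (if (8 == 0) then 2 else (1 - 8)) in false)) in (let m = (if (8 == 0) then 2 else (1 - 8)) in false))
step 3: [let@root] (let m = (if (8 == 0) then 2 else (1 - 8)) in false)
step 4: [let@root] false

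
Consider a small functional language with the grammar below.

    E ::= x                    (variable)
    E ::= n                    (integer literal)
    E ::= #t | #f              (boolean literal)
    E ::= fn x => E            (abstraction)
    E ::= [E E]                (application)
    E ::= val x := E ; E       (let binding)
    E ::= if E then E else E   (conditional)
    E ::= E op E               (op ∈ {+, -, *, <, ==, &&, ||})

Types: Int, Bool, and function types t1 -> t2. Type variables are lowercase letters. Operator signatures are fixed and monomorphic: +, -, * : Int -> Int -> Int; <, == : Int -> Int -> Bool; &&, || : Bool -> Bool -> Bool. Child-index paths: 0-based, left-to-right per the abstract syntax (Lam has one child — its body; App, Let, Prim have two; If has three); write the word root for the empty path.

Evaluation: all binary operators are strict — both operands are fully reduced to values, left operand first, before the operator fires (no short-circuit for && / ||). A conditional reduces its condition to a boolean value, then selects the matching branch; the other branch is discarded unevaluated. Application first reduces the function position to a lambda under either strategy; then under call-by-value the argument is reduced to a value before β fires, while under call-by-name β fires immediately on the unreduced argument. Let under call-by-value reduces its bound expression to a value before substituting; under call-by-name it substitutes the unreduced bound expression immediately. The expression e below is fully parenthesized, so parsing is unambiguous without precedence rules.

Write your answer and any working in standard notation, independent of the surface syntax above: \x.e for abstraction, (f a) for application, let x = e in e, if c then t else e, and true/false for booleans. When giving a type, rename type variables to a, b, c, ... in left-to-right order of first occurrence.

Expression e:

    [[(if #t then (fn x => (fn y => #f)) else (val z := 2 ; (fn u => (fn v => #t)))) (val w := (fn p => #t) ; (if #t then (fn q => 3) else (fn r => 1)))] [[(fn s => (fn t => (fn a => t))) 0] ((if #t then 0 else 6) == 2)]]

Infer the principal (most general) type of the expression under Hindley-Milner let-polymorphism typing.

Answer: Bool

Derivation:
  unify Bool ~ Bool
\y._ : b -> Bool
\x._ : a -> b -> Bool
let z : Int
\v._ : d -> Bool
\u._ : c -> d -> Bool
  unify a -> b -> Bool ~ c -> d -> Bool
  unify a ~ c
  unify b -> Bool ~ d -> Bool
  unify b ~ d
  unify Bool ~ Bool
\p._ : e -> Bool
let w : forall. e -> Bool
  unify Bool ~ Bool
\q._ : f -> Int
\r._ : g -> Int
  unify f -> Int ~ g -> Int
  unify f ~ g
  unify Int ~ Int
  unify c -> d -> Bool ~ (g -> Int) -> h
  unify c ~ g -> Int
  unify d -> Bool ~ h
_ _ : d -> Bool
t : j
\a._ : k -> j
\t._ : j -> k -> j
\s._ : i -> j -> k -> j
  unify i -> j -> k -> j ~ Int -> l
  unify i ~ Int
  unify j -> k -> j ~ l
_ _ : j -> k -> j
  unify Bool ~ Bool
  unify Int ~ Int
  unify Int ~ Int
  unify Int ~ Int
  unify j -> k -> j ~ Bool -> m
  unify j ~ Bool
  unify k -> Bool ~ m
_ _ : k -> Bool
  unify d -> Bool ~ (k -> Bool) -> n
  unify d ~ k -> Bool
  unify Bool ~ n
_ _ : Bool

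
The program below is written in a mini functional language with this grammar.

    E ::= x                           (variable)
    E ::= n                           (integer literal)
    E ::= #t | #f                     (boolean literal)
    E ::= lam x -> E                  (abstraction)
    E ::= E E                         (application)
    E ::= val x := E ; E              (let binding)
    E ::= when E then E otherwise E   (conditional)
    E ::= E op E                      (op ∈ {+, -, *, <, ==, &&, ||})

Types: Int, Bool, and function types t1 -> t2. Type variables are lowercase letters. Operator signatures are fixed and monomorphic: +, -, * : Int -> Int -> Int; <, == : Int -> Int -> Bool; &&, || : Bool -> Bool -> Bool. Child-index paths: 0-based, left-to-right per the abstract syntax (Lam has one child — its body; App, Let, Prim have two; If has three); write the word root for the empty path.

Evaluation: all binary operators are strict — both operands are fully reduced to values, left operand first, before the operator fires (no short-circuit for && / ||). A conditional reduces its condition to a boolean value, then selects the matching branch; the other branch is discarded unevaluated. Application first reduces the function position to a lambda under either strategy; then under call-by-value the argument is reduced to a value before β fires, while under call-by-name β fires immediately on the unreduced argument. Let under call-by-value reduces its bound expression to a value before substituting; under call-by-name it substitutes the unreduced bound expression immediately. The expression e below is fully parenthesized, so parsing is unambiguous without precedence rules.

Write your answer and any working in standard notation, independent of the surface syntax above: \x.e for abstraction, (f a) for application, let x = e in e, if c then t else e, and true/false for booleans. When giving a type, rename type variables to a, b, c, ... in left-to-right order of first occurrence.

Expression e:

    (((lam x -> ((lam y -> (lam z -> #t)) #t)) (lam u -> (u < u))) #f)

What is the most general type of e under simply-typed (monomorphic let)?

Answer: Bool

Derivation:
\z._ : c -> Bool
\y._ : b -> c -> Bool
  unify b -> c -> Bool ~ Bool -> d
  unify b ~ Bool
  unify c -> Bool ~ d
_ _ : c -> Bool
\x._ : a -> c -> Bool
u : e
  unify e ~ Int
u : Int
  unify Int ~ Int
\u._ : Int -> Bool
  unify a -> c -> Bool ~ (Int -> Bool) -> f
  unify a ~ Int -> Bool
  unify c -> Bool ~ f
_ _ : c -> Bool
  unify c -> Bool ~ Bool -> g
  unify c ~ Bool
  unify Bool ~ g
_ _ : Bool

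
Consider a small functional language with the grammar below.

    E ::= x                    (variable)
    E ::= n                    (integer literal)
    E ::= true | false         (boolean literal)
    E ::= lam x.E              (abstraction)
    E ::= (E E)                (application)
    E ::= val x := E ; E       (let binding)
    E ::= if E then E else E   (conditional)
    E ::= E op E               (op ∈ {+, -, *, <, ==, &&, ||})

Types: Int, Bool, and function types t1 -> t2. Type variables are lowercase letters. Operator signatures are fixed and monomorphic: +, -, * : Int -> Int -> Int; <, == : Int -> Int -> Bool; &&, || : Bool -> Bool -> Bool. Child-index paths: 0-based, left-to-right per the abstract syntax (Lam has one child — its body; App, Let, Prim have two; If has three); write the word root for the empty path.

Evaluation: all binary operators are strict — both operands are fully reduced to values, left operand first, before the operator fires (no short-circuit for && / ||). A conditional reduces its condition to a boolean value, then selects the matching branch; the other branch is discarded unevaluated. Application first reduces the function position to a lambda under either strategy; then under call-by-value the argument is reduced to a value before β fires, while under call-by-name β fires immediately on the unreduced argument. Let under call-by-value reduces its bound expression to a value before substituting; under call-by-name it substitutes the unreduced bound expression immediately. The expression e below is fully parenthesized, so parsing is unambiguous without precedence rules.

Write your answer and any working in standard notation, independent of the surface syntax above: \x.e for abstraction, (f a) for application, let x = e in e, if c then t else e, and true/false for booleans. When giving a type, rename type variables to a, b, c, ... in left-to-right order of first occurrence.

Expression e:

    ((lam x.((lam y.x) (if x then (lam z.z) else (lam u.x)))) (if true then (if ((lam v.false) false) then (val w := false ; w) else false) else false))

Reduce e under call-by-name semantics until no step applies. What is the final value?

Working:
step 0: ((\x.((\y.x) (if x then (\z.z) else (\u.x)))) (if true then (if ((\v.false) false) then (let w = false in w) else false) else false))
step 1: [beta@root] ((\y.(if true then (if ((\v.false) false) then (let w = false in w) else false) else false)) (if (if true then (if ((\v.false) false) then (let w = false in w) else false) else false) then (\z.z) else (\u.(if true then (if ((\v.false) false) then (let w = false in w) else false) else false))))
step 2: [beta@root] (if true then (if ((\v.false) false) then (let w = false in w) else false) else false)
step 3: [if@root] (if ((\v.false) false) then (let w = false in w) else false)
step 4: [beta@0] (if false then (let w = false in w) else false)
step 5: [if@root] false

Answer: false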